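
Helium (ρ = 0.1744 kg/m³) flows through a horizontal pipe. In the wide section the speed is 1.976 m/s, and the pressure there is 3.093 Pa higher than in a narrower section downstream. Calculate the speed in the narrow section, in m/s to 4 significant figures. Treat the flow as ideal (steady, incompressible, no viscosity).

v₂ ≈ 6.275 m/s

Along the level pipe P + ½ρv² is conserved, hence v₂² = v₁² + 2(P₁ − P₂)/ρ.
v₂ = √(1.976² + 2·3.093/0.1744) = √(3.905 + 35.47) = 6.275 m/s.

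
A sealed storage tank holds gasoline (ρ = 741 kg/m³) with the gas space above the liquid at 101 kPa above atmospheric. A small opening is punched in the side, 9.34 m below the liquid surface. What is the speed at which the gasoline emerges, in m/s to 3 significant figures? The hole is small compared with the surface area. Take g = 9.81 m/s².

Take point 1 at the surface (v₁ ≈ 0) and point 2 at the hole (at atmospheric pressure). Bernoulli: P₁ + ρg h = P_atm + ½ρv₂².
With P₁ − P_atm = 101000 Pa, v₂ = √(2gh + 2ΔP/ρ) = √(2·9.81·9.34 + 2·101000/741) = 21.4 m/s.

21.4 m/s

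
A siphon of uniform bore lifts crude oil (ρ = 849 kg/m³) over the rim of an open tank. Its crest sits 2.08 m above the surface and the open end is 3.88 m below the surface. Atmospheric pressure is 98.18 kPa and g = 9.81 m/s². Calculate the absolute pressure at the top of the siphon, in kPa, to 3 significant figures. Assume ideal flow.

Bernoulli surface→outlet gives ½v² = g·h_out, so v = √(2·9.81·3.88) = 8.72 m/s.
The bore is uniform, so the speed at the crest is the same v. Bernoulli surface→crest: P_atm = P_top + ½ρv² + ρg·h_top.
P_top = 98180 − ½·849·8.72² − 849·9.81·2.08 = 48500 Pa.

48.5 kPa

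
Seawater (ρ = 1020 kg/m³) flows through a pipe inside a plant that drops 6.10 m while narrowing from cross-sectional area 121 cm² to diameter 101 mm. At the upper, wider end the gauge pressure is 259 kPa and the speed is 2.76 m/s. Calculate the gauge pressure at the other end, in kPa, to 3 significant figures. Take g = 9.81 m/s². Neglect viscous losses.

Continuity gives A₁v₁ = A₂v₂, so v₂ = (121 cm²)/(80.1 cm²) × 2.76 m/s = 4.17 m/s.
Bernoulli: P₁ + ½ρv₁² + ρg h₁ = P₂ + ½ρv₂² + ρg h₂, so P₂ = P₁ + ½ρ(v₁² − v₂²) − ρg(h₂ − h₁).
P₂ = 259000 + ½·1020·(2.76² − 4.17²) − 1020·9.81·(−6.10) = 259000 + (-4980) − (-61000) = 315000 Pa.

P₂ ≈ 315 kPa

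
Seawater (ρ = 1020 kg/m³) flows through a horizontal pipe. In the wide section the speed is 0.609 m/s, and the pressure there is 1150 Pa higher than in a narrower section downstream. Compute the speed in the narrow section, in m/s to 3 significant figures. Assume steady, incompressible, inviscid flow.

Horizontal Bernoulli: P₁ + ½ρv₁² = P₂ + ½ρv₂², so v₂² = v₁² + 2(P₁ − P₂)/ρ.
v₂ = √(0.609² + 2·1150/1020) = √(0.371 + 2.25) = 1.62 m/s.

v₂ ≈ 1.62 m/s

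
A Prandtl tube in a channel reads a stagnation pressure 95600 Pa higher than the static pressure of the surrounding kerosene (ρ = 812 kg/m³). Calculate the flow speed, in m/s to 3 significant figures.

The dynamic pressure equals the rise in static pressure at the stagnation point: ΔP = ½ρv².
v = √(2ΔP/ρ) = √(2·95600/812) = 15.3 m/s.

15.3 m/s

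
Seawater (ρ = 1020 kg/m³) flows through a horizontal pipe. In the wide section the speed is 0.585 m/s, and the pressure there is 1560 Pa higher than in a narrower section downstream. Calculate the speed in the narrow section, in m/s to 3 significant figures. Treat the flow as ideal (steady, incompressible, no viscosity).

1.84 m/s

With h₁ = h₂, rearranging Bernoulli gives v₂ = √(v₁² + 2ΔP/ρ).
v₂ = √(0.585² + 2·1560/1020) = √(0.342 + 3.06) = 1.84 m/s.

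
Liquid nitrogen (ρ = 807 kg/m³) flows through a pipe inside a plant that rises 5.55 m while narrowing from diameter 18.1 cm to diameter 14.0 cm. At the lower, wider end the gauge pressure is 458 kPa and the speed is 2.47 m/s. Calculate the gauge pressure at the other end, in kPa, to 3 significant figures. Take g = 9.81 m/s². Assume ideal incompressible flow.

The volume flow rate is constant, so v₂ = (A₁/A₂)v₁ = (257/154)·2.47 = 4.13 m/s.
Bernoulli: P₁ + ½ρv₁² + ρg h₁ = P₂ + ½ρv₂² + ρg h₂, so P₂ = P₁ + ½ρ(v₁² − v₂²) − ρg(h₂ − h₁).
P₂ = 458000 + ½·807·(2.47² − 4.13²) − 807·9.81·(+5.55) = 458000 + (-4420) − (43900) = 410000 Pa.

410 kPa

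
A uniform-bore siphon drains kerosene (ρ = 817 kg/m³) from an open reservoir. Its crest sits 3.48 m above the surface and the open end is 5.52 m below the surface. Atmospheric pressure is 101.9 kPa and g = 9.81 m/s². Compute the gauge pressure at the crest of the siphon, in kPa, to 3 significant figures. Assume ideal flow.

P_gauge ≈ -72.1 kPa

Bernoulli surface→outlet gives ½v² = g·h_out, so v = √(2·9.81·5.52) = 10.4 m/s.
Continuity keeps v the same throughout the tube; from surface to crest, P_atm + 0 = P_top + ½ρv² + ρg·h_top.
P_top = 101900 − ½·817·10.4² − 817·9.81·3.48 = 29800 Pa. So P_gauge = P_top − P_atm = -72100 Pa.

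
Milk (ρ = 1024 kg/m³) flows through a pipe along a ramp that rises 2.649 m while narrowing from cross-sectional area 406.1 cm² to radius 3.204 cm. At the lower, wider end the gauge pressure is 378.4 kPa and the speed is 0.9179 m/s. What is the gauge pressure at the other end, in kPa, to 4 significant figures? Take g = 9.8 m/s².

P₂ ≈ 283.8 kPa

Mass conservation (A₁v₁ = A₂v₂) gives v₂ = 0.9179 × 406.1/32.25 = 11.56 m/s.
Applying Bernoulli between the two ends and solving for P₂: P₂ = P₁ + ½ρ(v₁² − v₂²) − ρgΔh.
P₂ = 378400 + ½·1024·(0.9179² − 11.56²) − 1024·9.8·(+2.649) = 378400 + (-67970) − (26580) = 283800 Pa.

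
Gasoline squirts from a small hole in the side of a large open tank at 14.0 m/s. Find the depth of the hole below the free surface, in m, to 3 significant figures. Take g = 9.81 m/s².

9.99 m

For a small hole in a large open tank, ½v² = gh, giving h = v²/(2g).
h = 14.0²/(2·9.81) = 196/19.62 = 9.99 m.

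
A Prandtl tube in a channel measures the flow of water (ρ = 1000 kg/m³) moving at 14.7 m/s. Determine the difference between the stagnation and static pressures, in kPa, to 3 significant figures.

The dynamic pressure equals the rise in static pressure at the stagnation point: ΔP = ½ρv².
ΔP = ½·1000·14.7² = 108000 Pa.

ΔP ≈ 108 kPa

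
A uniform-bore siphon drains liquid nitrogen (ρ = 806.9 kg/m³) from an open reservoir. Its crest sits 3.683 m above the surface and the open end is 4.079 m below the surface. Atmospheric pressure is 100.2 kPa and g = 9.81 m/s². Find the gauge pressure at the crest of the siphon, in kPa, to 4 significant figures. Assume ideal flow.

The outlet speed comes from Torricelli: v = √(2g·4.079) = 8.946 m/s.
Continuity keeps v the same throughout the tube; from surface to crest, P_atm + 0 = P_top + ½ρv² + ρg·h_top.
P_top = 100200 − ½·806.9·8.946² − 806.9·9.81·3.683 = 38760 Pa. So P_gauge = P_top − P_atm = -61440 Pa.

-61.44 kPa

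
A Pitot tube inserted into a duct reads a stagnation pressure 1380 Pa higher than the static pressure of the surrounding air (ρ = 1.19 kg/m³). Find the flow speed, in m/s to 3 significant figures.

48.2 m/s

At the stagnation point the flow is brought to rest, so Bernoulli gives P_stag − P_static = ½ρv².
v = √(2ΔP/ρ) = √(2·1380/1.19) = 48.2 m/s.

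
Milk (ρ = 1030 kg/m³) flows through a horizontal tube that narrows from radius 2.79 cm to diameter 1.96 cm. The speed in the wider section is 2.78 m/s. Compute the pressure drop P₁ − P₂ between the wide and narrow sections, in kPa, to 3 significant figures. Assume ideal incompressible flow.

257 kPa

The volume flow rate is constant, so v₂ = (A₁/A₂)v₁ = (24.5/3.02)·2.78 = 22.5 m/s.
Bernoulli (h₁ = h₂): P₁ − P₂ = ½ρ(v₂² − v₁²).
P₁ − P₂ = ½·1030·(22.5² − 2.78²) = ½·1030·500 = 257000 Pa.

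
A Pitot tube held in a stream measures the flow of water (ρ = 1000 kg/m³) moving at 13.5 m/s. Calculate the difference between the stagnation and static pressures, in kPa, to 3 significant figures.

ΔP = 91.1 kPa

The dynamic pressure equals the rise in static pressure at the stagnation point: ΔP = ½ρv².
ΔP = ½·1000·13.5² = 91100 Pa.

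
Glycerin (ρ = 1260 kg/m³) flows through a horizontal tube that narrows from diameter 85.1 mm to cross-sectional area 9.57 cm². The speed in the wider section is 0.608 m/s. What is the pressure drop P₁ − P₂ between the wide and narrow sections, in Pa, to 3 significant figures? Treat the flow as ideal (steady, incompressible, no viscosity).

ΔP ≈ 7990 Pa

By continuity, v₂ = v₁·A₁/A₂ = 0.608·(56.9/9.57) = 3.61 m/s.
With no height change, Bernoulli's equation is P₁ + ½ρv₁² = P₂ + ½ρv₂².
P₁ − P₂ = ½·1260·(3.61² − 0.608²) = ½·1260·12.7 = 7990 Pa.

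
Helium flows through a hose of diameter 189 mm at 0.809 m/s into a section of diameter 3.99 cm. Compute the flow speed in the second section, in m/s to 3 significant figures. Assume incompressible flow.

v₂ ≈ 18.2 m/s

Mass conservation (A₁v₁ = A₂v₂) gives v₂ = 0.809 × 281/12.5 = 18.2 m/s.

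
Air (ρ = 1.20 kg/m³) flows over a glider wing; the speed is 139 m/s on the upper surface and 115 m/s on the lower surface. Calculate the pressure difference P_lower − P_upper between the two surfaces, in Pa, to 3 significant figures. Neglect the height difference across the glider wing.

With negligible Δh, P + ½ρv² is constant, so P_low − P_up = ½ρ(v_up² − v_low²).
ΔP = ½·1.20·(139² − 115²) = 3660 Pa.

ΔP ≈ 3660 Pa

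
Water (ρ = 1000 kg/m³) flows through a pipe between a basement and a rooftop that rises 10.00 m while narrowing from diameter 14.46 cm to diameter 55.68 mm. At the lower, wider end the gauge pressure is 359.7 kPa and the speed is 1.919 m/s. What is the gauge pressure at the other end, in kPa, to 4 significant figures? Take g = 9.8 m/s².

Continuity gives A₁v₁ = A₂v₂, so v₂ = (164.2 cm²)/(24.35 cm²) × 1.919 m/s = 12.94 m/s.
Energy conservation along the streamline gives P₂ = P₁ − ½ρ(v₂² − v₁²) − ρg(h₂ − h₁).
P₂ = 359700 + ½·1000·(1.919² − 12.94²) − 1000·9.8·(+10.00) = 359700 + (-81910) − (98000) = 179800 Pa.

179.8 kPa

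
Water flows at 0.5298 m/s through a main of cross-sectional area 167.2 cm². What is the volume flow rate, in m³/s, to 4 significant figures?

Q = A·v = 0.01672 m² × 0.5298 m/s = 0.008858 m³/s.

Q ≈ 0.008858 m³/s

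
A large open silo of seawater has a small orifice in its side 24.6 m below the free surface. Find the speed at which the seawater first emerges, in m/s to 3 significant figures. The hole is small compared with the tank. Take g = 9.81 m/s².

Torricelli's result v = √(2gh) gives v = √(2·9.81·24.6) = 22.0 m/s.

v = 22.0 m/s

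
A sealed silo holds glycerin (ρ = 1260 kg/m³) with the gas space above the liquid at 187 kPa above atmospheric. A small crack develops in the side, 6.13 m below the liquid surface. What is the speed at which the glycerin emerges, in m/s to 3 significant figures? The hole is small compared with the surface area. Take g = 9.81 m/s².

20.4 m/s

Take point 1 at the surface (v₁ ≈ 0) and point 2 at the hole (at atmospheric pressure). Bernoulli: P₁ + ρg h = P_atm + ½ρv₂².
With P₁ − P_atm = 187000 Pa, v₂ = √(2gh + 2ΔP/ρ) = √(2·9.81·6.13 + 2·187000/1260) = 20.4 m/s.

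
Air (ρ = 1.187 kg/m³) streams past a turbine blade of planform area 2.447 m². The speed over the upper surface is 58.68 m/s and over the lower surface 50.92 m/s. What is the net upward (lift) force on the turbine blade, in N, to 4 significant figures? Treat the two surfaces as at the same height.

With equal heights on the two surfaces, Bernoulli gives P_lower − P_upper = ½ρ(v_upper² − v_lower²).
ΔP = ½·1.187·(58.68² − 50.92²) = 504.8 Pa.
Lift = ΔP · A = 504.8 × 2.447 = 1235 N.

1235 N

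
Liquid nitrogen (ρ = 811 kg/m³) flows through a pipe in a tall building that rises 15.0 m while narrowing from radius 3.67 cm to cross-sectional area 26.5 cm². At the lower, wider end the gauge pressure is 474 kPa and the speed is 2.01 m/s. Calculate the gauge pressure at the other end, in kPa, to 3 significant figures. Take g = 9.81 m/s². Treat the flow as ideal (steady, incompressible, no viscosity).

Mass conservation (A₁v₁ = A₂v₂) gives v₂ = 2.01 × 42.3/26.5 = 3.21 m/s.
Energy conservation along the streamline gives P₂ = P₁ − ½ρ(v₂² − v₁²) − ρg(h₂ − h₁).
P₂ = 474000 + ½·811·(2.01² − 3.21²) − 811·9.81·(+15.0) = 474000 + (-2540) − (119000) = 352000 Pa.

P₂ = 352 kPa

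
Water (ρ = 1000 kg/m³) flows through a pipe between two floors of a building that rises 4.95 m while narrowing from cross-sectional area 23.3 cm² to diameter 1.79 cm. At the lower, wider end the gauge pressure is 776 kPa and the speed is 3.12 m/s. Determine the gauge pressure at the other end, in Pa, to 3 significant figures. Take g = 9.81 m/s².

The volume flow rate is constant, so v₂ = (A₁/A₂)v₁ = (23.3/2.52)·3.12 = 28.9 m/s.
Applying Bernoulli between the two ends and solving for P₂: P₂ = P₁ + ½ρ(v₁² − v₂²) − ρgΔh.
P₂ = 776000 + ½·1000·(3.12² − 28.9²) − 1000·9.81·(+4.95) = 776000 + (-412000) − (48600) = 315000 Pa.

P₂ ≈ 315000 Pa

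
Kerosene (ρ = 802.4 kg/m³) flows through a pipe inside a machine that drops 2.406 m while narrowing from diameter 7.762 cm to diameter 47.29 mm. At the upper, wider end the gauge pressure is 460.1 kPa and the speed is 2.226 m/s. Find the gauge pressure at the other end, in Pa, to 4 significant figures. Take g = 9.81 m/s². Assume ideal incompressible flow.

Continuity gives A₁v₁ = A₂v₂, so v₂ = (47.32 cm²)/(17.56 cm²) × 2.226 m/s = 5.997 m/s.
Energy conservation along the streamline gives P₂ = P₁ − ½ρ(v₂² − v₁²) − ρg(h₂ − h₁).
P₂ = 460100 + ½·802.4·(2.226² − 5.997²) − 802.4·9.81·(−2.406) = 460100 + (-12440) − (-18940) = 466600 Pa.

466600 Pa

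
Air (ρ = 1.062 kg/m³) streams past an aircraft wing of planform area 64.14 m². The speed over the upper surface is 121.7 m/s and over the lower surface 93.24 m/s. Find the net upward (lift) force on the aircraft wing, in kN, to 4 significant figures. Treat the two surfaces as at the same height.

With equal heights on the two surfaces, Bernoulli gives P_lower − P_upper = ½ρ(v_upper² − v_lower²).
ΔP = ½·1.062·(121.7² − 93.24²) = 3248 Pa.
Lift = ΔP · A = 3248 × 64.14 = 208300 N.

F = 208.3 kN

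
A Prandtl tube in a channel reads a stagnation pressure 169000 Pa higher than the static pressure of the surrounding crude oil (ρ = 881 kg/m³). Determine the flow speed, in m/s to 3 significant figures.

The dynamic pressure equals the rise in static pressure at the stagnation point: ΔP = ½ρv².
v = √(2ΔP/ρ) = √(2·169000/881) = 19.6 m/s.

v = 19.6 m/s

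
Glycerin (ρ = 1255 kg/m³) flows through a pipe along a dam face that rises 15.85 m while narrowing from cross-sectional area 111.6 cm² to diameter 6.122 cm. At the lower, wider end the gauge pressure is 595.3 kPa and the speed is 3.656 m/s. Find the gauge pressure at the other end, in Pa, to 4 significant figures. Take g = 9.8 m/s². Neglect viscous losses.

By continuity, v₂ = v₁·A₁/A₂ = 3.656·(111.6/29.44) = 13.86 m/s.
Applying Bernoulli between the two ends and solving for P₂: P₂ = P₁ + ½ρ(v₁² − v₂²) − ρgΔh.
P₂ = 595300 + ½·1255·(3.656² − 13.86²) − 1255·9.8·(+15.85) = 595300 + (-112200) − (194900) = 288200 Pa.

P₂ = 288200 Pa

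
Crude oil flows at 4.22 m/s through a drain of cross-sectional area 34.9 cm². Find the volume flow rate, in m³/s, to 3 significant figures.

Q = A·v = 0.00349 m² × 4.22 m/s = 0.0147 m³/s.

Q ≈ 0.0147 m³/s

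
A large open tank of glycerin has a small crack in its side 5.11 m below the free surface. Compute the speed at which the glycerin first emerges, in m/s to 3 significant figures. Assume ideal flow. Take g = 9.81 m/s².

v = 10.0 m/s

Torricelli's result v = √(2gh) gives v = √(2·9.81·5.11) = 10.0 m/s.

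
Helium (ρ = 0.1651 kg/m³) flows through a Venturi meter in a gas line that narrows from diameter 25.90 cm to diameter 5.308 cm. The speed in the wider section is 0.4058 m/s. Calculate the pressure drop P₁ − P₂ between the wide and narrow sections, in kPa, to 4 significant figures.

0.007692 kPa

The volume flow rate is constant, so v₂ = (A₁/A₂)v₁ = (526.9/22.13)·0.4058 = 9.662 m/s.
The pipe is horizontal, so Bernoulli reduces to P₁ + ½ρv₁² = P₂ + ½ρv₂².
P₁ − P₂ = ½·0.1651·(9.662² − 0.4058²) = ½·0.1651·93.18 = 7.692 Pa.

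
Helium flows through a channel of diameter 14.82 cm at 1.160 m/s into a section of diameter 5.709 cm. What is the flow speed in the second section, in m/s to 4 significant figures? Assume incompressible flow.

Mass conservation (A₁v₁ = A₂v₂) gives v₂ = 1.160 × 172.5/25.60 = 7.817 m/s.

v₂ ≈ 7.817 m/s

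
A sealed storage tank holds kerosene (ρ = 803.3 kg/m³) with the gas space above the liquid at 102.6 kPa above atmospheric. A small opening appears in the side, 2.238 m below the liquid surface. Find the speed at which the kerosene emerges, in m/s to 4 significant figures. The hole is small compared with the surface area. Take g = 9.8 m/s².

Take point 1 at the surface (v₁ ≈ 0) and point 2 at the hole (at atmospheric pressure). Bernoulli: P₁ + ρg h = P_atm + ½ρv₂².
With P₁ − P_atm = 102600 Pa, v₂ = √(2gh + 2ΔP/ρ) = √(2·9.8·2.238 + 2·102600/803.3) = 17.30 m/s.

v = 17.30 m/s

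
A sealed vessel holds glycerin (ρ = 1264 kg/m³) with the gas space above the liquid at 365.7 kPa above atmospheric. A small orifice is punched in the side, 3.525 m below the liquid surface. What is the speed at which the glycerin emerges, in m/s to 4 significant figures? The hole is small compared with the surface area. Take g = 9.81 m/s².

v = 25.45 m/s

Take point 1 at the surface (v₁ ≈ 0) and point 2 at the hole (at atmospheric pressure). Bernoulli: P₁ + ρg h = P_atm + ½ρv₂².
With P₁ − P_atm = 365700 Pa, v₂ = √(2gh + 2ΔP/ρ) = √(2·9.81·3.525 + 2·365700/1264) = 25.45 m/s.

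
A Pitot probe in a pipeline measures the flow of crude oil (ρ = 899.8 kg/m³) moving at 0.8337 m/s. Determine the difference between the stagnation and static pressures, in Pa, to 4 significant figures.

ΔP = 312.7 Pa

At the stagnation point the flow is brought to rest, so Bernoulli gives P_stag − P_static = ½ρv².
ΔP = ½·899.8·0.8337² = 312.7 Pa.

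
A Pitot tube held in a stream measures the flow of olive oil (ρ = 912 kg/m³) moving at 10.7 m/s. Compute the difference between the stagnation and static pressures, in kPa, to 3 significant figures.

Bernoulli between the free stream and the stagnation point: ½ρv² = P_stag − P_static.
ΔP = ½·912·10.7² = 52200 Pa.

52.2 kPa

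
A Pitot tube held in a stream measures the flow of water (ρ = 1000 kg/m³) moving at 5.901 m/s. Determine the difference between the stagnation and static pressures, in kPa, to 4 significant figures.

ΔP ≈ 17.41 kPa

The dynamic pressure equals the rise in static pressure at the stagnation point: ΔP = ½ρv².
ΔP = ½·1000·5.901² = 17410 Pa.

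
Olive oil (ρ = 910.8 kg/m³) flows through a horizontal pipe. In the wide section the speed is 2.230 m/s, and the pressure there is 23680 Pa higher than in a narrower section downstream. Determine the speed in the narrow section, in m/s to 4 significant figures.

With h₁ = h₂, rearranging Bernoulli gives v₂ = √(v₁² + 2ΔP/ρ).
v₂ = √(2.230² + 2·23680/910.8) = √(4.973 + 52.00) = 7.548 m/s.

v₂ = 7.548 m/s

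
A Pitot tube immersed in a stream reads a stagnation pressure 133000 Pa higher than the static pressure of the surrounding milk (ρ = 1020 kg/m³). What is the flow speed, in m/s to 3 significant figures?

Bernoulli between the free stream and the stagnation point: ½ρv² = P_stag − P_static.
v = √(2ΔP/ρ) = √(2·133000/1020) = 16.1 m/s.

v ≈ 16.1 m/s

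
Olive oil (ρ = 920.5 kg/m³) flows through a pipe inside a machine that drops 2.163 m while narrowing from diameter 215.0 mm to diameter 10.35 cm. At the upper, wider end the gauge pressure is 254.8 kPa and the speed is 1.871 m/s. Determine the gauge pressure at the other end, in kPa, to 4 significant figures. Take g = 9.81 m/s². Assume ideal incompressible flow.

Mass conservation (A₁v₁ = A₂v₂) gives v₂ = 1.871 × 363.1/84.13 = 8.074 m/s.
Energy conservation along the streamline gives P₂ = P₁ − ½ρ(v₂² − v₁²) − ρg(h₂ − h₁).
P₂ = 254800 + ½·920.5·(1.871² − 8.074²) − 920.5·9.81·(−2.163) = 254800 + (-28390) − (-19530) = 245900 Pa.

P₂ ≈ 245.9 kPa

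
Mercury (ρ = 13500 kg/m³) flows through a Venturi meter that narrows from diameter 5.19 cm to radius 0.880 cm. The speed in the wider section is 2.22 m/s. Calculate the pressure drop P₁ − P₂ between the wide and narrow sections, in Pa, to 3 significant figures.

ΔP ≈ 2480000 Pa

The volume flow rate is constant, so v₂ = (A₁/A₂)v₁ = (21.2/2.43)·2.22 = 19.3 m/s.
Bernoulli (h₁ = h₂): P₁ − P₂ = ½ρ(v₂² − v₁²).
P₁ − P₂ = ½·13500·(19.3² − 2.22²) = ½·13500·368 = 2480000 Pa.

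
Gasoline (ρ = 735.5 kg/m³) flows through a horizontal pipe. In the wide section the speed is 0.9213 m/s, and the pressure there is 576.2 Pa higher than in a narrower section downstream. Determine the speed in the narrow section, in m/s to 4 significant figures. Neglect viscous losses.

Horizontal Bernoulli: P₁ + ½ρv₁² = P₂ + ½ρv₂², so v₂² = v₁² + 2(P₁ − P₂)/ρ.
v₂ = √(0.9213² + 2·576.2/735.5) = √(0.8488 + 1.567) = 1.554 m/s.

1.554 m/s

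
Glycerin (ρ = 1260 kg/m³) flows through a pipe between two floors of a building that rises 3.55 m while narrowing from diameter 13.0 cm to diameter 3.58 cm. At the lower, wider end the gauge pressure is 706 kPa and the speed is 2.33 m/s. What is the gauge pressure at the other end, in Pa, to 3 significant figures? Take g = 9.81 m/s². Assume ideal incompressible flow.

By continuity, v₂ = v₁·A₁/A₂ = 2.33·(133/10.1) = 30.7 m/s.
Applying Bernoulli between the two ends and solving for P₂: P₂ = P₁ + ½ρ(v₁² − v₂²) − ρgΔh.
P₂ = 706000 + ½·1260·(2.33² − 30.7²) − 1260·9.81·(+3.55) = 706000 + (-591000) − (43900) = 70800 Pa.

P₂ = 70800 Pa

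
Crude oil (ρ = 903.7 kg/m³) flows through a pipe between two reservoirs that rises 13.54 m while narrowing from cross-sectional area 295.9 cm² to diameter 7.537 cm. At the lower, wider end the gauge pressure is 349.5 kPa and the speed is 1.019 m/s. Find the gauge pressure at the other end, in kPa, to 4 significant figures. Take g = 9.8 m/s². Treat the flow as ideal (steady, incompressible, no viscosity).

P₂ ≈ 209.4 kPa

The volume flow rate is constant, so v₂ = (A₁/A₂)v₁ = (295.9/44.62)·1.019 = 6.758 m/s.
Energy conservation along the streamline gives P₂ = P₁ − ½ρ(v₂² − v₁²) − ρg(h₂ − h₁).
P₂ = 349500 + ½·903.7·(1.019² − 6.758²) − 903.7·9.8·(+13.54) = 349500 + (-20170) − (119900) = 209400 Pa.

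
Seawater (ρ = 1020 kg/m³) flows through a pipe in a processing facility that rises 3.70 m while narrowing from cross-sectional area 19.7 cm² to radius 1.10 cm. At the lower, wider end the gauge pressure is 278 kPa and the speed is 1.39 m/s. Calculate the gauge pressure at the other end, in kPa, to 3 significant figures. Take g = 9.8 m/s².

Continuity gives A₁v₁ = A₂v₂, so v₂ = (19.7 cm²)/(3.80 cm²) × 1.39 m/s = 7.20 m/s.
Applying Bernoulli between the two ends and solving for P₂: P₂ = P₁ + ½ρ(v₁² − v₂²) − ρgΔh.
P₂ = 278000 + ½·1020·(1.39² − 7.20²) − 1020·9.8·(+3.70) = 278000 + (-25500) − (37000) = 216000 Pa.

P₂ ≈ 216 kPa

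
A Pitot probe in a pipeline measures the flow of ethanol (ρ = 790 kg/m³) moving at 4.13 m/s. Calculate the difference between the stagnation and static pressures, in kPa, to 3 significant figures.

ΔP ≈ 6.74 kPa

Bernoulli between the free stream and the stagnation point: ½ρv² = P_stag − P_static.
ΔP = ½·790·4.13² = 6740 Pa.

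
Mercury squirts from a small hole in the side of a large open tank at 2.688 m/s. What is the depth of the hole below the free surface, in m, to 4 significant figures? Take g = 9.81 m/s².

h ≈ 0.3683 m

For a small hole in a large open tank, ½v² = gh, giving h = v²/(2g).
h = 2.688²/(2·9.81) = 7.225/19.62 = 0.3683 m.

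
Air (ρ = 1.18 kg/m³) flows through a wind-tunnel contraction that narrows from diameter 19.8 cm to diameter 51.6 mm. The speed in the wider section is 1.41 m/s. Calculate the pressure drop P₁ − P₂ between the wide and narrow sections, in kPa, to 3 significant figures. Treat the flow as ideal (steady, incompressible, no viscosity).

The volume flow rate is constant, so v₂ = (A₁/A₂)v₁ = (308/20.9)·1.41 = 20.8 m/s.
With no height change, Bernoulli's equation is P₁ + ½ρv₁² = P₂ + ½ρv₂².
P₁ − P₂ = ½·1.18·(20.8² − 1.41²) = ½·1.18·429 = 253 Pa.

ΔP = 0.253 kPa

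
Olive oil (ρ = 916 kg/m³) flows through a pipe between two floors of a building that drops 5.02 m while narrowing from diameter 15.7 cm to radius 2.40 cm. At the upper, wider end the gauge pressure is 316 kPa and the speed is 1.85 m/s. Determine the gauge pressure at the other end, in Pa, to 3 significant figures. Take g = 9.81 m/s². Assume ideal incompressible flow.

P₂ = 183000 Pa

The volume flow rate is constant, so v₂ = (A₁/A₂)v₁ = (194/18.1)·1.85 = 19.8 m/s.
Applying Bernoulli between the two ends and solving for P₂: P₂ = P₁ + ½ρ(v₁² − v₂²) − ρgΔh.
P₂ = 316000 + ½·916·(1.85² − 19.8²) − 916·9.81·(−5.02) = 316000 + (-178000) − (-45100) = 183000 Pa.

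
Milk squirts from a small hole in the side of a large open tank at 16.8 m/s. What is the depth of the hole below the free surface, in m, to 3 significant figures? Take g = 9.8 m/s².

h ≈ 14.4 m

For a small hole in a large open tank, ½v² = gh, giving h = v²/(2g).
h = 16.8²/(2·9.8) = 282/19.60 = 14.4 m.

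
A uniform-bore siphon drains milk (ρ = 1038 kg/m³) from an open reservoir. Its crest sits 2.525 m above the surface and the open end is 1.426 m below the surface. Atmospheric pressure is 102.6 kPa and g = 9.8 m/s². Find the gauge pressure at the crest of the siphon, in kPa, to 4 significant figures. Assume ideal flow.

P_gauge ≈ -40.19 kPa

From the surface to the outlet (both open to atmosphere, surface at rest): v = √(2g·h_out) = √(2·9.8·1.426) = 5.287 m/s.
The bore is uniform, so the speed at the crest is the same v. Bernoulli surface→crest: P_atm = P_top + ½ρv² + ρg·h_top.
P_top = 102600 − ½·1038·5.287² − 1038·9.8·2.525 = 62410 Pa. So P_gauge = P_top − P_atm = -40190 Pa.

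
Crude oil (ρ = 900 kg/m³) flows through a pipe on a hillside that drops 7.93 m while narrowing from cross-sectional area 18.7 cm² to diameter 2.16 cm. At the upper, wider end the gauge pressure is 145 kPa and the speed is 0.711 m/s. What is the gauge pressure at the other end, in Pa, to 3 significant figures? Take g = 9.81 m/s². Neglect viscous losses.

209000 Pa

Mass conservation (A₁v₁ = A₂v₂) gives v₂ = 0.711 × 18.7/3.66 = 3.63 m/s.
Bernoulli: P₁ + ½ρv₁² + ρg h₁ = P₂ + ½ρv₂² + ρg h₂, so P₂ = P₁ + ½ρ(v₁² − v₂²) − ρg(h₂ − h₁).
P₂ = 145000 + ½·900·(0.711² − 3.63²) − 900·9.81·(−7.93) = 145000 + (-5700) − (-70000) = 209000 Pa.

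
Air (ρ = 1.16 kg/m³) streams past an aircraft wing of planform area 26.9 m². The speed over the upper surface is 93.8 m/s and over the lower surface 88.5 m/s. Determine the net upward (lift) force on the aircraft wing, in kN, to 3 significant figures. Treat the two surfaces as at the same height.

The faster flow above has the lower pressure; Bernoulli (same height) gives ΔP = ½ρ(v_up² − v_low²).
ΔP = ½·1.16·(93.8² − 88.5²) = 560 Pa.
Lift = ΔP · A = 560 × 26.9 = 15100 N.

15.1 kN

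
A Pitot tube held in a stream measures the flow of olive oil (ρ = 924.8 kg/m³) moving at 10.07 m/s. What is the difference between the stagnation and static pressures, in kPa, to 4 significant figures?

ΔP ≈ 46.89 kPa

Bernoulli between the free stream and the stagnation point: ½ρv² = P_stag − P_static.
ΔP = ½·924.8·10.07² = 46890 Pa.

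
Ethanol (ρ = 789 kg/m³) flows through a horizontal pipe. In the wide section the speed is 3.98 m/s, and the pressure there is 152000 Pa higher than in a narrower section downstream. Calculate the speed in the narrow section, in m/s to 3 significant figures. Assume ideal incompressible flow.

With h₁ = h₂, rearranging Bernoulli gives v₂ = √(v₁² + 2ΔP/ρ).
v₂ = √(3.98² + 2·152000/789) = √(15.8 + 385) = 20.0 m/s.

20.0 m/s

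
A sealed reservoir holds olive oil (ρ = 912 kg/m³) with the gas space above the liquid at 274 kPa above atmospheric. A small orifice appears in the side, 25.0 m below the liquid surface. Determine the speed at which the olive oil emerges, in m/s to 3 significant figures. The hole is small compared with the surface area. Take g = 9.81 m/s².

v ≈ 33.0 m/s

Take point 1 at the surface (v₁ ≈ 0) and point 2 at the hole (at atmospheric pressure). Bernoulli: P₁ + ρg h = P_atm + ½ρv₂².
With P₁ − P_atm = 274000 Pa, v₂ = √(2gh + 2ΔP/ρ) = √(2·9.81·25.0 + 2·274000/912) = 33.0 m/s.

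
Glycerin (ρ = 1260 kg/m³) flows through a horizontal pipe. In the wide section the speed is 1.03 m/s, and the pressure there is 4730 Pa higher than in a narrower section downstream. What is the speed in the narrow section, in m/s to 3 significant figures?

Along the level pipe P + ½ρv² is conserved, hence v₂² = v₁² + 2(P₁ − P₂)/ρ.
v₂ = √(1.03² + 2·4730/1260) = √(1.06 + 7.51) = 2.93 m/s.

v₂ = 2.93 m/s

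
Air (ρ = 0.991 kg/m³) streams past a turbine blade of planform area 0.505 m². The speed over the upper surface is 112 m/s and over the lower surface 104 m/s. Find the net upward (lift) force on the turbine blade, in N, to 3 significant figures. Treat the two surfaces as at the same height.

The faster flow above has the lower pressure; Bernoulli (same height) gives ΔP = ½ρ(v_up² − v_low²).
ΔP = ½·0.991·(112² − 104²) = 856 Pa.
Lift = ΔP · A = 856 × 0.505 = 432 N.

F ≈ 432 N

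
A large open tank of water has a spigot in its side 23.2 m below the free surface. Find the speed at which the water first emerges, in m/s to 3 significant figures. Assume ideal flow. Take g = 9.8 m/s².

v ≈ 21.3 m/s

With the surface at rest and both surface and jet at atmospheric pressure, Bernoulli gives ρg h = ½ρv², so v = √(2gh) = √(2·9.8·23.2) = 21.3 m/s.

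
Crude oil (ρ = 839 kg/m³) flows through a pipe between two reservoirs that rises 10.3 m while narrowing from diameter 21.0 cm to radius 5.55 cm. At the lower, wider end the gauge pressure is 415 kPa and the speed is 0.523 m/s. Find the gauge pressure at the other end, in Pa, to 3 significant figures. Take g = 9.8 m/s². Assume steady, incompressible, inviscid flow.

329000 Pa

Mass conservation (A₁v₁ = A₂v₂) gives v₂ = 0.523 × 346/96.8 = 1.87 m/s.
Bernoulli: P₁ + ½ρv₁² + ρg h₁ = P₂ + ½ρv₂² + ρg h₂, so P₂ = P₁ + ½ρ(v₁² − v₂²) − ρg(h₂ − h₁).
P₂ = 415000 + ½·839·(0.523² − 1.87²) − 839·9.8·(+10.3) = 415000 + (-1360) − (84700) = 329000 Pa.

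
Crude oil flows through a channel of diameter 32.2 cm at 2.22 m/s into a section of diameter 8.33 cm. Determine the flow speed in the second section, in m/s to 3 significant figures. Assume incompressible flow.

33.2 m/s

The volume flow rate is constant, so v₂ = (A₁/A₂)v₁ = (814/54.5)·2.22 = 33.2 m/s.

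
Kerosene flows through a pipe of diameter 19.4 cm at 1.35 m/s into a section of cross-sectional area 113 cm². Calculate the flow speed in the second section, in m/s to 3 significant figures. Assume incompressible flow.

3.53 m/s

Continuity gives A₁v₁ = A₂v₂, so v₂ = (296 cm²)/(113 cm²) × 1.35 m/s = 3.53 m/s.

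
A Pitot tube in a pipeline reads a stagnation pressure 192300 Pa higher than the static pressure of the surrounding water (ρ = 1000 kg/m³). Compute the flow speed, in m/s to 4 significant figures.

At the stagnation point the flow is brought to rest, so Bernoulli gives P_stag − P_static = ½ρv².
v = √(2ΔP/ρ) = √(2·192300/1000) = 19.61 m/s.

v = 19.61 m/s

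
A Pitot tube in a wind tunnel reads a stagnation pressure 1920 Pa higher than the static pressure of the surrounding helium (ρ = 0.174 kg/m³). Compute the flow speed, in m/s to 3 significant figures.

v ≈ 149 m/s

Bernoulli between the free stream and the stagnation point: ½ρv² = P_stag − P_static.
v = √(2ΔP/ρ) = √(2·1920/0.174) = 149 m/s.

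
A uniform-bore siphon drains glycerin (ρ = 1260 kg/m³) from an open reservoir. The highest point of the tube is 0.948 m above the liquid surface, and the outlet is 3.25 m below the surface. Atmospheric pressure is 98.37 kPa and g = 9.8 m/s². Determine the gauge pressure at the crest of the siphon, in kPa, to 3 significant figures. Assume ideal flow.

The outlet speed comes from Torricelli: v = √(2g·3.25) = 7.98 m/s.
Continuity keeps v the same throughout the tube; from surface to crest, P_atm + 0 = P_top + ½ρv² + ρg·h_top.
P_top = 98370 − ½·1260·7.98² − 1260·9.8·0.948 = 46500 Pa. So P_gauge = P_top − P_atm = -51800 Pa.

P_gauge ≈ -51.8 kPa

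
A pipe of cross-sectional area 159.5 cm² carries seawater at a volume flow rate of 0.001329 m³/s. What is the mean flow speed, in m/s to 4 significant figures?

0.08332 m/s

Q = 0.001329 m³/s = 0.001329 m³/s.
v = Q/A = 0.001329 / 0.01595 = 0.08332 m/s.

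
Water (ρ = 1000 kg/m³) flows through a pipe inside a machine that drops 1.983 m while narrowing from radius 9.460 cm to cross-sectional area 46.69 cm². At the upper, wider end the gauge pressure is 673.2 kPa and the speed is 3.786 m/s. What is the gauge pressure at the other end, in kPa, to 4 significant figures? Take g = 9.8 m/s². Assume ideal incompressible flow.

The volume flow rate is constant, so v₂ = (A₁/A₂)v₁ = (281.1/46.69)·3.786 = 22.80 m/s.
Bernoulli: P₁ + ½ρv₁² + ρg h₁ = P₂ + ½ρv₂² + ρg h₂, so P₂ = P₁ + ½ρ(v₁² − v₂²) − ρg(h₂ − h₁).
P₂ = 673200 + ½·1000·(3.786² − 22.80²) − 1000·9.8·(−1.983) = 673200 + (-252700) − (-19430) = 439900 Pa.

P₂ ≈ 439.9 kPa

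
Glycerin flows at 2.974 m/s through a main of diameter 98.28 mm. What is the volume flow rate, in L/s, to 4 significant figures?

22.56 L/s

Q = A·v = 0.007586 m² × 2.974 m/s = 0.02256 m³/s.
Converting: 0.02256 m³/s × 1000 = 22.56 L/s.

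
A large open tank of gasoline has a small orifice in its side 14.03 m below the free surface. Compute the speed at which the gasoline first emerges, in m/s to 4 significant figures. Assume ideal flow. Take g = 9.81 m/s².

v ≈ 16.59 m/s

With the surface at rest and both surface and jet at atmospheric pressure, Bernoulli gives ρg h = ½ρv², so v = √(2gh) = √(2·9.81·14.03) = 16.59 m/s.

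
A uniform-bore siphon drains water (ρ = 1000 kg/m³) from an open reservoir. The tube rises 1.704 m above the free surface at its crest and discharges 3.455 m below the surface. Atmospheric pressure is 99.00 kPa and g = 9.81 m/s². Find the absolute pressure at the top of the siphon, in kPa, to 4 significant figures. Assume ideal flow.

P_top ≈ 48.39 kPa

From the surface to the outlet (both open to atmosphere, surface at rest): v = √(2g·h_out) = √(2·9.81·3.455) = 8.233 m/s.
With constant cross-section the crest speed equals v; applying Bernoulli from the surface up to the crest, P_top = P_atm − ½ρv² − ρg·h_top.
P_top = 99000 − ½·1000·8.233² − 1000·9.81·1.704 = 48390 Pa.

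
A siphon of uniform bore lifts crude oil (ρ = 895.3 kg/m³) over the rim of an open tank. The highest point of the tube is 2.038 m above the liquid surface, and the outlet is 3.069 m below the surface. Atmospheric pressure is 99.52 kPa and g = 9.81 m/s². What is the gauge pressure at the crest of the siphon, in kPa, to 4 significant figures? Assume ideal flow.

Bernoulli surface→outlet gives ½v² = g·h_out, so v = √(2·9.81·3.069) = 7.760 m/s.
Continuity keeps v the same throughout the tube; from surface to crest, P_atm + 0 = P_top + ½ρv² + ρg·h_top.
P_top = 99520 − ½·895.3·7.760² − 895.3·9.81·2.038 = 54670 Pa. So P_gauge = P_top − P_atm = -44850 Pa.

P_gauge ≈ -44.85 kPa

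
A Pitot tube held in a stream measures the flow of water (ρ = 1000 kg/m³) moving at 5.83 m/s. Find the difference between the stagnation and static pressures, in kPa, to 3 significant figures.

ΔP ≈ 17.0 kPa

The dynamic pressure equals the rise in static pressure at the stagnation point: ΔP = ½ρv².
ΔP = ½·1000·5.83² = 17000 Pa.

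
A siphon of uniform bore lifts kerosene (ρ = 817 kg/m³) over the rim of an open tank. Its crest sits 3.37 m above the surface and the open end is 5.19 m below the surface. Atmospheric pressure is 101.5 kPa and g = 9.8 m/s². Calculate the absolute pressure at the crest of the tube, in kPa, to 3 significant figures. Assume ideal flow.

From the surface to the outlet (both open to atmosphere, surface at rest): v = √(2g·h_out) = √(2·9.8·5.19) = 10.1 m/s.
With constant cross-section the crest speed equals v; applying Bernoulli from the surface up to the crest, P_top = P_atm − ½ρv² − ρg·h_top.
P_top = 101500 − ½·817·10.1² − 817·9.8·3.37 = 33000 Pa.

P_top = 33.0 kPa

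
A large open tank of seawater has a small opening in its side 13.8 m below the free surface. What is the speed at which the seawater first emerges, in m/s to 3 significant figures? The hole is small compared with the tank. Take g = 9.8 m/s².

Bernoulli from surface to hole (P equal, v_surface ≈ 0): v = √(2gh) = √(2×9.8×13.8) = 16.4 m/s.

v ≈ 16.4 m/s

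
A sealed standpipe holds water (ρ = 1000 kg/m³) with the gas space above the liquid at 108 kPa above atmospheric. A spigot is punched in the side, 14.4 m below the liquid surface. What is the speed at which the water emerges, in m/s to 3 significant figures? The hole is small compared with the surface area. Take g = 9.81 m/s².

v = 22.3 m/s

Take point 1 at the surface (v₁ ≈ 0) and point 2 at the hole (at atmospheric pressure). Bernoulli: P₁ + ρg h = P_atm + ½ρv₂².
With P₁ − P_atm = 108000 Pa, v₂ = √(2gh + 2ΔP/ρ) = √(2·9.81·14.4 + 2·108000/1000) = 22.3 m/s.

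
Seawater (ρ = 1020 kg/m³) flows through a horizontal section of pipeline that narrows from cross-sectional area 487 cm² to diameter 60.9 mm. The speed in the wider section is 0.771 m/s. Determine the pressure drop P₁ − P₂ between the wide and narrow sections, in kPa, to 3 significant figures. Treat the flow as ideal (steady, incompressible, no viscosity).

ΔP = 84.4 kPa

By continuity, v₂ = v₁·A₁/A₂ = 0.771·(487/29.1) = 12.9 m/s.
The pipe is horizontal, so Bernoulli reduces to P₁ + ½ρv₁² = P₂ + ½ρv₂².
P₁ − P₂ = ½·1020·(12.9² − 0.771²) = ½·1020·166 = 84400 Pa.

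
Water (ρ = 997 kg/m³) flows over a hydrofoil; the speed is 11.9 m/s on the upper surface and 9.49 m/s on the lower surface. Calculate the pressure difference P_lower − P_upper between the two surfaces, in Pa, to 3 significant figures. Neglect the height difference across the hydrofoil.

25700 Pa

With negligible Δh, P + ½ρv² is constant, so P_low − P_up = ½ρ(v_up² − v_low²).
ΔP = ½·997·(11.9² − 9.49²) = 25700 Pa.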